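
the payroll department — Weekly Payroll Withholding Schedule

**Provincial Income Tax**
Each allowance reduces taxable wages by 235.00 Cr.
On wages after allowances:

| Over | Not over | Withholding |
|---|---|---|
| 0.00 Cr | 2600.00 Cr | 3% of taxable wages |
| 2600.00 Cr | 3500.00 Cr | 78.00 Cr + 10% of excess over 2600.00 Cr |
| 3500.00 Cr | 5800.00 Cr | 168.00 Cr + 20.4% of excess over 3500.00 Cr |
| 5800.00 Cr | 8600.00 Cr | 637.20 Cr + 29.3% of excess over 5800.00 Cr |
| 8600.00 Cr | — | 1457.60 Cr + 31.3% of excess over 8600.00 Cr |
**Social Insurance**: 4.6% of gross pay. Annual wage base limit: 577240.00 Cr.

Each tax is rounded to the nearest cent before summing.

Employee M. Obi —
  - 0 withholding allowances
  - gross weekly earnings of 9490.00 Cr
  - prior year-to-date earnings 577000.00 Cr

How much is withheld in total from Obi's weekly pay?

Provincial Income Tax: taxable = 9490.00 Cr
  1457.60 Cr + 31.3% × (9490.00 Cr − 8600.00 Cr) = 1457.60 Cr + 31.3% × 890.00 Cr = 1736.17 Cr
Social Insurance: cap 577240.00 Cr − YTD 577000.00 Cr = 240.00 Cr subject; 4.6% × 240.00 Cr = 11.04 Cr
Total: 1736.17 Cr + 11.04 Cr = 1747.21 Cr

1747.21 Cr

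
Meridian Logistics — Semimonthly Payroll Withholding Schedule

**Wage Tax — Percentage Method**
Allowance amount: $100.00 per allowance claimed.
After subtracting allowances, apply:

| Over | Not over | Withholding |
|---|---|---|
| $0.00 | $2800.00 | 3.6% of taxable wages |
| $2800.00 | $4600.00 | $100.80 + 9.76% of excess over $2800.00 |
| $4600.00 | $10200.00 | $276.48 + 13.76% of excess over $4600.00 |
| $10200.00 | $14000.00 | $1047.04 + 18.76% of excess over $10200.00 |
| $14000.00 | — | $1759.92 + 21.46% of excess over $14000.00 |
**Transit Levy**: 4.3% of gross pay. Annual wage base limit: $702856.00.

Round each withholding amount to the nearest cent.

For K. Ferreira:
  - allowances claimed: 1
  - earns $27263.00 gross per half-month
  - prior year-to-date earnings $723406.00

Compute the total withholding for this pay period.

Wage Tax: taxable = $27263.00 − 1×$100.00 = $27163.00
  $1759.92 + 21.46% × ($27163.00 − $14000.00) = $1759.92 + 21.46% × $13163.00 = $4584.70
Transit Levy: YTD $723406.00 ≥ cap $702856.00 → $0.00
Total: $4584.70 + $0.00 = $4584.70

$4584.70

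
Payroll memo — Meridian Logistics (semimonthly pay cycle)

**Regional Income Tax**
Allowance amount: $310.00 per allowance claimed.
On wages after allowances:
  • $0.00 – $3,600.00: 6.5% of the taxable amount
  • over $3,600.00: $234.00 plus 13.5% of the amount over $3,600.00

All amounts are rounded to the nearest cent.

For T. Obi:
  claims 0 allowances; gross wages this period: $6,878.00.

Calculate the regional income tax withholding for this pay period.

Regional Income Tax: taxable = $6,878.00
  $234.00 + 13.5% × ($6,878.00 − $3,600.00) = $234.00 + 13.5% × $3,278.00 = $676.53

$676.53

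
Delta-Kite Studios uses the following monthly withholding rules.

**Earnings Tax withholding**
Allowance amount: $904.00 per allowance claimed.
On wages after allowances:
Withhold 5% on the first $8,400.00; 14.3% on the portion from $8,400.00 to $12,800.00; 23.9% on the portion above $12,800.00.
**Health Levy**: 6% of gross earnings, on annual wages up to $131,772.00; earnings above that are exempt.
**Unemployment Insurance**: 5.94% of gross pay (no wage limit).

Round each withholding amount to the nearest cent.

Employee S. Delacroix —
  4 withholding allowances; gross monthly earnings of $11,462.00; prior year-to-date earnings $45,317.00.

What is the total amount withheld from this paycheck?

Earnings Tax: taxable = $11,462.00 − 4×$904.00 = $7,846.00
  5% × $7,846.00 = $392.30
Health Levy: 6% × $11,462.00 = $687.72
Unemployment Insurance: 5.94% × $11,462.00 = $680.84
Total: $392.30 + $687.72 + $680.84 = $1,760.86

$1,760.86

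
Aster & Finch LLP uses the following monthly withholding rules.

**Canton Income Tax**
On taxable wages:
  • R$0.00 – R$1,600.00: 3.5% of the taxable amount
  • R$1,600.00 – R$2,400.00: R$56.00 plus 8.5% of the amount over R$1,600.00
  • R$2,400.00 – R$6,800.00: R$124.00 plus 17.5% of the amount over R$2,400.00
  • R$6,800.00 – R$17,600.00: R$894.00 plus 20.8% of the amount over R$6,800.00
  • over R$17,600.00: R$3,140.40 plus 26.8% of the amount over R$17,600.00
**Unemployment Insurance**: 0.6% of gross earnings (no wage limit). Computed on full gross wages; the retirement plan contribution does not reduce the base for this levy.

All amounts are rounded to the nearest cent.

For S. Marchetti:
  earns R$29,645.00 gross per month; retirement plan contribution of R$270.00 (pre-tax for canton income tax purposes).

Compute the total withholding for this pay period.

R$6,473.97

Canton Income Tax: taxable = R$29,645.00 − R$270.00 = R$29,375.00
  R$3,140.40 + 26.8% × (R$29,375.00 − R$17,600.00) = R$3,140.40 + 26.8% × R$11,775.00 = R$6,296.10
Unemployment Insurance: 0.6% × R$29,645.00 = R$177.87
Total: R$6,296.10 + R$177.87 = R$6,473.97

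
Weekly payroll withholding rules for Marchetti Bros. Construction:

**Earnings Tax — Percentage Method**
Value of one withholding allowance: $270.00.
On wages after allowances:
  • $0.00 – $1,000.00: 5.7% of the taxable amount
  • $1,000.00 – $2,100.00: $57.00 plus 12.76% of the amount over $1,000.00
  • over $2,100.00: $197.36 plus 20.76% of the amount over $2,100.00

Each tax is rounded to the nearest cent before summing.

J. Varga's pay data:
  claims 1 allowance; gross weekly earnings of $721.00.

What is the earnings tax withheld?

$25.71

Earnings Tax: taxable = $721.00 − 1×$270.00 = $451.00
  5.7% × $451.00 = $25.71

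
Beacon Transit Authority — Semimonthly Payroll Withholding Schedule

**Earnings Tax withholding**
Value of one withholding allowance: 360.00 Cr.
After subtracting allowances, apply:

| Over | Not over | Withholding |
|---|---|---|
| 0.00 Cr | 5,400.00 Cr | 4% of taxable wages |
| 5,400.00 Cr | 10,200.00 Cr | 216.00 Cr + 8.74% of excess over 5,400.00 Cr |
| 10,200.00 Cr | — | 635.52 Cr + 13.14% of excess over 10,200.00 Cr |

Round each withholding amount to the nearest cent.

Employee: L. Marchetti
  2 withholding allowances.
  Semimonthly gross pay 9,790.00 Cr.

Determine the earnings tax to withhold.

536.76 Cr

Earnings Tax: taxable = 9,790.00 Cr − 2×360.00 Cr = 9,070.00 Cr
  216.00 Cr + 8.74% × (9,070.00 Cr − 5,400.00 Cr) = 216.00 Cr + 8.74% × 3,670.00 Cr = 536.76 Cr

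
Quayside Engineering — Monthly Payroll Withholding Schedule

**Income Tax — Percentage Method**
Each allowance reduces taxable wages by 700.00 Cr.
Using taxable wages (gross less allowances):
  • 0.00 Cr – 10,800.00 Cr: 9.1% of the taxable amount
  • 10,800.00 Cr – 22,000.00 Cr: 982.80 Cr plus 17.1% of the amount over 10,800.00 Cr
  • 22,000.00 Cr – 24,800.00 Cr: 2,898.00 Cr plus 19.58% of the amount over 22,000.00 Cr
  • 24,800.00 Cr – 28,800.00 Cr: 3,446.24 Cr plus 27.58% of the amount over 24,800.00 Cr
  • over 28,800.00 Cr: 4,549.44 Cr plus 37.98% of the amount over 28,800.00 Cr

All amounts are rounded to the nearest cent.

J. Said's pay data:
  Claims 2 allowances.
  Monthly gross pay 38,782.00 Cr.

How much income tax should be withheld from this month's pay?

Income Tax: taxable = 38,782.00 Cr − 2×700.00 Cr = 37,382.00 Cr
  4,549.44 Cr + 37.98% × (37,382.00 Cr − 28,800.00 Cr) = 4,549.44 Cr + 37.98% × 8,582.00 Cr = 7,808.88 Cr

7,808.88 Cr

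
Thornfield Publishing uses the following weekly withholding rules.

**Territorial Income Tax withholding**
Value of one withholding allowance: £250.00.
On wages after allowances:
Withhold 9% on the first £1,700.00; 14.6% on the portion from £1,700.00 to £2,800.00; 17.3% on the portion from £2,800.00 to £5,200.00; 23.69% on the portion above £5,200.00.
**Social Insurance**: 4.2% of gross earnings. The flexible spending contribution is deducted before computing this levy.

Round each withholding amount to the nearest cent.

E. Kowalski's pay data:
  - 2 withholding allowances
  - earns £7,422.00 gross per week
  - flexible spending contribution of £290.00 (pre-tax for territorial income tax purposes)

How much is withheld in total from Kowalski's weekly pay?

£1,367.58

Territorial Income Tax: taxable = £7,422.00 − £290.00 − 2×£250.00 = £6,632.00
  £728.80 + 23.69% × (£6,632.00 − £5,200.00) = £728.80 + 23.69% × £1,432.00 = £1,068.04
Social Insurance: 4.2% × £7,132.00 = £299.54
Total: £1,068.04 + £299.54 = £1,367.58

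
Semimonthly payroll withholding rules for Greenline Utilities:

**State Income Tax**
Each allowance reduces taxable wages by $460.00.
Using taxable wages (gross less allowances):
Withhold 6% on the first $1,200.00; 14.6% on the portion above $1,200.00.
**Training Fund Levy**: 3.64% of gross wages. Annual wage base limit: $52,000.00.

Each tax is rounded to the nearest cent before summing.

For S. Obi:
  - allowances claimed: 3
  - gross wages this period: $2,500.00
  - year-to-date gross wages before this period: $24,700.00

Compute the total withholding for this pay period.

State Income Tax: taxable = $2,500.00 − 3×$460.00 = $1,120.00
  6% × $1,120.00 = $67.20
Training Fund Levy: 3.64% × $2,500.00 = $91.00
Total: $67.20 + $91.00 = $158.20

$158.20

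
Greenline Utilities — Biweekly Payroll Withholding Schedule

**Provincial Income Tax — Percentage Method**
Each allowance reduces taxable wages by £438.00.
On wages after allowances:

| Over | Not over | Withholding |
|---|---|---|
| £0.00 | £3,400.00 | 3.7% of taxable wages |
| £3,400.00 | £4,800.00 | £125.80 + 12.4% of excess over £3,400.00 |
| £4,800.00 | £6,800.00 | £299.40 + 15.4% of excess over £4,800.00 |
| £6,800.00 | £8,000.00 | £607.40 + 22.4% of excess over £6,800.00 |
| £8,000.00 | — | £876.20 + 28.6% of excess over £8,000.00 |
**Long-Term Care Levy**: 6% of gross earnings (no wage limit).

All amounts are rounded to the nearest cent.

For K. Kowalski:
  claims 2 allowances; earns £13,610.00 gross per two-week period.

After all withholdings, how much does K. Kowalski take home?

Provincial Income Tax: taxable = £13,610.00 − 2×£438.00 = £12,734.00
  £876.20 + 28.6% × (£12,734.00 − £8,000.00) = £876.20 + 28.6% × £4,734.00 = £2,230.12
Long-Term Care Levy: 6% × £13,610.00 = £816.60
Total withheld: £2,230.12 + £816.60 = £3,046.72
Net pay: £13,610.00 − £3,046.72 = £10,563.28

£10,563.28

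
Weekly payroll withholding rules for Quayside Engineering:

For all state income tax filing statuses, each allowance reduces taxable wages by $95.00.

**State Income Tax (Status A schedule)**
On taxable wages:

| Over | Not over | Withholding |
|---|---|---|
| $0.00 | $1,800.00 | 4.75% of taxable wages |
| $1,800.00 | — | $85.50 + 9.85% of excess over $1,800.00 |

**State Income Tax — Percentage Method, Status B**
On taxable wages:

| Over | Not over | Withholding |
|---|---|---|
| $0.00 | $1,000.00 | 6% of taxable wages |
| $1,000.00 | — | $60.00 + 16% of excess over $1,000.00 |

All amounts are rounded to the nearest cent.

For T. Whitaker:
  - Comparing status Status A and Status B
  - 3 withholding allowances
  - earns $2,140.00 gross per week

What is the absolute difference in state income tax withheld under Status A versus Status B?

$105.88

State Income Tax (Status A): taxable = $2,140.00 − 3×$95.00 = $1,855.00
  $85.50 + 9.85% × ($1,855.00 − $1,800.00) = $85.50 + 9.85% × $55.00 = $90.92
State Income Tax (Status B): taxable = $2,140.00 − 3×$95.00 = $1,855.00
  $60.00 + 16% × ($1,855.00 − $1,000.00) = $60.00 + 16% × $855.00 = $196.80
Difference: |$90.92 − $196.80| = $105.88 (higher under Status B)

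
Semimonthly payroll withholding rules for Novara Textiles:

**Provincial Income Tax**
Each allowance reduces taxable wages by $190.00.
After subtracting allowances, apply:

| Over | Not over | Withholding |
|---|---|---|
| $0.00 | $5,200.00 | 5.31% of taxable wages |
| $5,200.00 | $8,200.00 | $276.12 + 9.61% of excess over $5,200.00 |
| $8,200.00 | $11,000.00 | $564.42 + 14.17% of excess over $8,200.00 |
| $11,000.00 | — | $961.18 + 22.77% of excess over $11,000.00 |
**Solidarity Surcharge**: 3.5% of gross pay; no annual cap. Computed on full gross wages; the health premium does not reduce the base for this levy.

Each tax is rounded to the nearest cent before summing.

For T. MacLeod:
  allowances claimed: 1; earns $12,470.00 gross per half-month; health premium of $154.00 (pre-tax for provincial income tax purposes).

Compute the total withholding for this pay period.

Provincial Income Tax: taxable = $12,470.00 − $154.00 − 1×$190.00 = $12,126.00
  $961.18 + 22.77% × ($12,126.00 − $11,000.00) = $961.18 + 22.77% × $1,126.00 = $1,217.57
Solidarity Surcharge: 3.5% × $12,470.00 = $436.45
Total: $1,217.57 + $436.45 = $1,654.02

$1,654.02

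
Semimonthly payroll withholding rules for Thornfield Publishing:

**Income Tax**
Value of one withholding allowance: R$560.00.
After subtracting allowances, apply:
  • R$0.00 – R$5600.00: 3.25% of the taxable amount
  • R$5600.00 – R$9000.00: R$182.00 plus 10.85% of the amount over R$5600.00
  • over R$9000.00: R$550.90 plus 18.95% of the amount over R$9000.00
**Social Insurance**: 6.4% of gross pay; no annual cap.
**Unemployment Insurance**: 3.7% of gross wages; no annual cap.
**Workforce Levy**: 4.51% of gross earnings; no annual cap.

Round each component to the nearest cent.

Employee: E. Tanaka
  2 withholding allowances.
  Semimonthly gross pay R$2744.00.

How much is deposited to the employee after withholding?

Income Tax: taxable = R$2744.00 − 2×R$560.00 = R$1624.00
  3.25% × R$1624.00 = R$52.78
Social Insurance: 6.4% × R$2744.00 = R$175.62
Unemployment Insurance: 3.7% × R$2744.00 = R$101.53
Workforce Levy: 4.51% × R$2744.00 = R$123.75
Total withheld: R$52.78 + R$175.62 + R$101.53 + R$123.75 = R$453.68
Net pay: R$2744.00 − R$453.68 = R$2290.32

R$2290.32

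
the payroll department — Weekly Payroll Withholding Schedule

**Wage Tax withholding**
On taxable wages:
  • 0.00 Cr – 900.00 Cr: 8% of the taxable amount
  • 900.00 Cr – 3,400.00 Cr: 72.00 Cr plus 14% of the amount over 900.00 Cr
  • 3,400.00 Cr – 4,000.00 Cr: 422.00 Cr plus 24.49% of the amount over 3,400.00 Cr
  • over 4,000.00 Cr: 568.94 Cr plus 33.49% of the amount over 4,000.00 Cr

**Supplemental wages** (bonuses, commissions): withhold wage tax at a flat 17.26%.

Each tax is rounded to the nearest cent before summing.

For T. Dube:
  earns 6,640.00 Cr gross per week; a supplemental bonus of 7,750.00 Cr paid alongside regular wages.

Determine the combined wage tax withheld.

Wage Tax: taxable = 6,640.00 Cr
  568.94 Cr + 33.49% × (6,640.00 Cr − 4,000.00 Cr) = 568.94 Cr + 33.49% × 2,640.00 Cr = 1,453.08 Cr
Supplemental (17.26% flat on bonus): 17.26% × 7,750.00 Cr = 1,337.65 Cr
Total wage tax: 1,453.08 Cr + 1,337.65 Cr = 2,790.73 Cr

2,790.73 Cr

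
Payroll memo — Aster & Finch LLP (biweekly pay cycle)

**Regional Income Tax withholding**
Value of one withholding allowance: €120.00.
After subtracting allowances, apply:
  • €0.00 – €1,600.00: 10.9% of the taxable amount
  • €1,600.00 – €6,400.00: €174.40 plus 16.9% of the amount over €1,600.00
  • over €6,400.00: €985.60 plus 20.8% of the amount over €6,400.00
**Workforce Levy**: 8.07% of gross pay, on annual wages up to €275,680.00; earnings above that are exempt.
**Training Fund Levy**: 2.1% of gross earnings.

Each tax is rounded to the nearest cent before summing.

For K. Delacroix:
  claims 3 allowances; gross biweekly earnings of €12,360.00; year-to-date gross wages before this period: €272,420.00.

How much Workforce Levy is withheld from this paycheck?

€263.08

Workforce Levy: cap €275,680.00 − YTD €272,420.00 = €3,260.00 subject; 8.07% × €3,260.00 = €263.08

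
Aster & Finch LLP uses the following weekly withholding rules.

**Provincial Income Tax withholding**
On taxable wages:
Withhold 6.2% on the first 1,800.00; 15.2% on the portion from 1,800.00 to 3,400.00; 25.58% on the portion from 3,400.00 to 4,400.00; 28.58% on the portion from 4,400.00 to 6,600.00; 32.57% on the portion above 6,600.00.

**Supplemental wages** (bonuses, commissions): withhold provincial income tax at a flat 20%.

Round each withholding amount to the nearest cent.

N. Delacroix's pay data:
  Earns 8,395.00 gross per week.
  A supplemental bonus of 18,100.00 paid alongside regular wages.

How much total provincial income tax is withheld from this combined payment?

Provincial Income Tax: taxable = 8,395.00
  1,239.36 + 32.57% × (8,395.00 − 6,600.00) = 1,239.36 + 32.57% × 1,795.00 = 1,823.99
Supplemental (20% flat on bonus): 20% × 18,100.00 = 3,620.00
Total provincial income tax: 1,823.99 + 3,620.00 = 5,443.99

5,443.99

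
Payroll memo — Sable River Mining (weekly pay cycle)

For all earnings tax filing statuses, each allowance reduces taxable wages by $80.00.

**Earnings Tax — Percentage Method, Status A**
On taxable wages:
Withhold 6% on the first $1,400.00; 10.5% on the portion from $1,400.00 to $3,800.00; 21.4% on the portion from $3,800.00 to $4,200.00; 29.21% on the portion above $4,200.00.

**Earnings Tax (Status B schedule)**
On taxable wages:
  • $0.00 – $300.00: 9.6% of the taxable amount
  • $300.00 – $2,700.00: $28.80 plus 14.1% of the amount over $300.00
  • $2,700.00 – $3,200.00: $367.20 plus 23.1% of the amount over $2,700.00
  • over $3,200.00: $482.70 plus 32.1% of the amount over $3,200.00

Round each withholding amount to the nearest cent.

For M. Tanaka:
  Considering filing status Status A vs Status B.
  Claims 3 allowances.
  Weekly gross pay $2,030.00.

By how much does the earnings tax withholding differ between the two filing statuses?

$113.94

Earnings Tax (Status A): taxable = $2,030.00 − 3×$80.00 = $1,790.00
  $84.00 + 10.5% × ($1,790.00 − $1,400.00) = $84.00 + 10.5% × $390.00 = $124.95
Earnings Tax (Status B): taxable = $2,030.00 − 3×$80.00 = $1,790.00
  $28.80 + 14.1% × ($1,790.00 − $300.00) = $28.80 + 14.1% × $1,490.00 = $238.89
Difference: |$124.95 − $238.89| = $113.94 (higher under Status B)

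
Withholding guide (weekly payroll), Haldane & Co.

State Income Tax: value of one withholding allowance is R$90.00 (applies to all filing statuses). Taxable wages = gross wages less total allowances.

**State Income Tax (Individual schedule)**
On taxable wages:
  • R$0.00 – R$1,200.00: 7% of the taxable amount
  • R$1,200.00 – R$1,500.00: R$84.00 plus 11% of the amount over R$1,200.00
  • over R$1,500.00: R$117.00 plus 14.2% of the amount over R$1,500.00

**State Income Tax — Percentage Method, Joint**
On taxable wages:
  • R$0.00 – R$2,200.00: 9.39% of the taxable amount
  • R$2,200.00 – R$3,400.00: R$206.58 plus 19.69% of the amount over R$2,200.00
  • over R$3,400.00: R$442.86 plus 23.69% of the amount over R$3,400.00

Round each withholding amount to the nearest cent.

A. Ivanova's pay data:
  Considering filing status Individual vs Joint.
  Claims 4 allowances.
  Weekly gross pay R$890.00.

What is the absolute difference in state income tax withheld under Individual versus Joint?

R$12.67

State Income Tax (Individual): taxable = R$890.00 − 4×R$90.00 = R$530.00
  7% × R$530.00 = R$37.10
State Income Tax (Joint): taxable = R$890.00 − 4×R$90.00 = R$530.00
  9.39% × R$530.00 = R$49.77
Difference: |R$37.10 − R$49.77| = R$12.67 (higher under Joint)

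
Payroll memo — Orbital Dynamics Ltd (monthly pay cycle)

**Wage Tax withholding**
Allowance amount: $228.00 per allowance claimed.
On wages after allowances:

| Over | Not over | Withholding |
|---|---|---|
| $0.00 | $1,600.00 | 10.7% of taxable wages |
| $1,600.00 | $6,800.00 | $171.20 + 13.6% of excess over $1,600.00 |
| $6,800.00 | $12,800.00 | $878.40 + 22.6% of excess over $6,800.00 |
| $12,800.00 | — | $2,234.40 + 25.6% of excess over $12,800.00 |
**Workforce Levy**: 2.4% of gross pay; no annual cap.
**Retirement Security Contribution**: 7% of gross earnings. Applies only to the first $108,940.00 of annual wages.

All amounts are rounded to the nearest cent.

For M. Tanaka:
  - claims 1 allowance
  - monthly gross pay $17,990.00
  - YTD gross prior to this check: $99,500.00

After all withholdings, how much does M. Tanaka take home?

$13,392.77

Wage Tax: taxable = $17,990.00 − 1×$228.00 = $17,762.00
  $2,234.40 + 25.6% × ($17,762.00 − $12,800.00) = $2,234.40 + 25.6% × $4,962.00 = $3,504.67
Workforce Levy: 2.4% × $17,990.00 = $431.76
Retirement Security Contribution: cap $108,940.00 − YTD $99,500.00 = $9,440.00 subject; 7% × $9,440.00 = $660.80
Total withheld: $3,504.67 + $431.76 + $660.80 = $4,597.23
Net pay: $17,990.00 − $4,597.23 = $13,392.77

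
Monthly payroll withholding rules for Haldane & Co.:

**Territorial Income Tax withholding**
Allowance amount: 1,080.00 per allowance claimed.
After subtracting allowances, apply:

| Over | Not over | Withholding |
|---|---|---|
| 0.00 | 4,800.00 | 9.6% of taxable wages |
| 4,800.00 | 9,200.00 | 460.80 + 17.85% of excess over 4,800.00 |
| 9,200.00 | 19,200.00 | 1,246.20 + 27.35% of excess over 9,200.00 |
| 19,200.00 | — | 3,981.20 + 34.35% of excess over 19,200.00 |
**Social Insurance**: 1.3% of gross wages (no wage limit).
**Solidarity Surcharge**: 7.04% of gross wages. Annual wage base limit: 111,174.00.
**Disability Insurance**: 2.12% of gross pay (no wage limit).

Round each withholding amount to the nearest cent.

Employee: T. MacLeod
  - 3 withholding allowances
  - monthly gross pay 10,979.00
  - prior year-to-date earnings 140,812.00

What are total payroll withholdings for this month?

1,360.89

Territorial Income Tax: taxable = 10,979.00 − 3×1,080.00 = 7,739.00
  460.80 + 17.85% × (7,739.00 − 4,800.00) = 460.80 + 17.85% × 2,939.00 = 985.41
Social Insurance: 1.3% × 10,979.00 = 142.73
Solidarity Surcharge: YTD 140,812.00 ≥ cap 111,174.00 → 0.00
Disability Insurance: 2.12% × 10,979.00 = 232.75
Total: 985.41 + 142.73 + 0.00 + 232.75 = 1,360.89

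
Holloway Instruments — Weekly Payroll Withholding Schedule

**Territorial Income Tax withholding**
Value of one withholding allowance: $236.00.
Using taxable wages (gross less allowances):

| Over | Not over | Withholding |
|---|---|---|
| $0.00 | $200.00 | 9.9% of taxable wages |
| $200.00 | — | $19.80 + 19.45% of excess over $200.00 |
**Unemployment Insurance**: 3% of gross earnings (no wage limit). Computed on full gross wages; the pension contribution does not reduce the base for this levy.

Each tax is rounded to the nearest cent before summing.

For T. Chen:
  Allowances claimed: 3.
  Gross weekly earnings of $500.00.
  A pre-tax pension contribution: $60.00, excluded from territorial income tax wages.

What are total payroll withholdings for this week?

$15.00

Territorial Income Tax: taxable = $500.00 − $60.00 − 3×$236.00 = $-268.00
  Taxable ≤ 0 → $0.00
Unemployment Insurance: 3% × $500.00 = $15.00
Total: $0.00 + $15.00 = $15.00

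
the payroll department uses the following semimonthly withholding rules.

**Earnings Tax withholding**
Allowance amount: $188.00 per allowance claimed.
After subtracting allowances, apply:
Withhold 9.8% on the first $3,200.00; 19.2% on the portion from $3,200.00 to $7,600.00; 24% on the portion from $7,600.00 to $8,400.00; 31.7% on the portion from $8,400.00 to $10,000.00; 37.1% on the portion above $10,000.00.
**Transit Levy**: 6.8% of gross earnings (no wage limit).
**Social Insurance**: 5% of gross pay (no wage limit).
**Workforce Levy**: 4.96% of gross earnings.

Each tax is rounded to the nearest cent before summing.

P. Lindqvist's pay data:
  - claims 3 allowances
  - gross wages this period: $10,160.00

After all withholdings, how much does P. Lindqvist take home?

$6,727.65

Earnings Tax: taxable = $10,160.00 − 3×$188.00 = $9,596.00
  $1,350.40 + 31.7% × ($9,596.00 − $8,400.00) = $1,350.40 + 31.7% × $1,196.00 = $1,729.53
Transit Levy: 6.8% × $10,160.00 = $690.88
Social Insurance: 5% × $10,160.00 = $508.00
Workforce Levy: 4.96% × $10,160.00 = $503.94
Total withheld: $1,729.53 + $690.88 + $508.00 + $503.94 = $3,432.35
Net pay: $10,160.00 − $3,432.35 = $6,727.65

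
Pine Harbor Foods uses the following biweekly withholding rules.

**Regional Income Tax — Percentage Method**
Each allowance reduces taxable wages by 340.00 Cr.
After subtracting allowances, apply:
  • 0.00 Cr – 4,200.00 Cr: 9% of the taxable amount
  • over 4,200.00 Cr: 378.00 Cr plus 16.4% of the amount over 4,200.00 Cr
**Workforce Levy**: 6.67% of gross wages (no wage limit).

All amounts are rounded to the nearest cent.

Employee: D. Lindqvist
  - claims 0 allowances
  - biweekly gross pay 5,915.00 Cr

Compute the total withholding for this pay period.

1,053.79 Cr

Regional Income Tax: taxable = 5,915.00 Cr
  378.00 Cr + 16.4% × (5,915.00 Cr − 4,200.00 Cr) = 378.00 Cr + 16.4% × 1,715.00 Cr = 659.26 Cr
Workforce Levy: 6.67% × 5,915.00 Cr = 394.53 Cr
Total: 659.26 Cr + 394.53 Cr = 1,053.79 Cr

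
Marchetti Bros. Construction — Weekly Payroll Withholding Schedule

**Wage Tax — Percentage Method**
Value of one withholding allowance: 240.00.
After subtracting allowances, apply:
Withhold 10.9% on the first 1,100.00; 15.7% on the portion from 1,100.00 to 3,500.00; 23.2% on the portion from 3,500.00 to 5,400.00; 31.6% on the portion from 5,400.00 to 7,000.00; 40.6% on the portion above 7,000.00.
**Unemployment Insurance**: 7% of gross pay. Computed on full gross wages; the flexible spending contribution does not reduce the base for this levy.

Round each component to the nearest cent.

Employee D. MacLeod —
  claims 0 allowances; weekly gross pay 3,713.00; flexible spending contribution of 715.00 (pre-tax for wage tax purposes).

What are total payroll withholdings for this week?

677.80

Wage Tax: taxable = 3,713.00 − 715.00 = 2,998.00
  119.90 + 15.7% × (2,998.00 − 1,100.00) = 119.90 + 15.7% × 1,898.00 = 417.89
Unemployment Insurance: 7% × 3,713.00 = 259.91
Total: 417.89 + 259.91 = 677.80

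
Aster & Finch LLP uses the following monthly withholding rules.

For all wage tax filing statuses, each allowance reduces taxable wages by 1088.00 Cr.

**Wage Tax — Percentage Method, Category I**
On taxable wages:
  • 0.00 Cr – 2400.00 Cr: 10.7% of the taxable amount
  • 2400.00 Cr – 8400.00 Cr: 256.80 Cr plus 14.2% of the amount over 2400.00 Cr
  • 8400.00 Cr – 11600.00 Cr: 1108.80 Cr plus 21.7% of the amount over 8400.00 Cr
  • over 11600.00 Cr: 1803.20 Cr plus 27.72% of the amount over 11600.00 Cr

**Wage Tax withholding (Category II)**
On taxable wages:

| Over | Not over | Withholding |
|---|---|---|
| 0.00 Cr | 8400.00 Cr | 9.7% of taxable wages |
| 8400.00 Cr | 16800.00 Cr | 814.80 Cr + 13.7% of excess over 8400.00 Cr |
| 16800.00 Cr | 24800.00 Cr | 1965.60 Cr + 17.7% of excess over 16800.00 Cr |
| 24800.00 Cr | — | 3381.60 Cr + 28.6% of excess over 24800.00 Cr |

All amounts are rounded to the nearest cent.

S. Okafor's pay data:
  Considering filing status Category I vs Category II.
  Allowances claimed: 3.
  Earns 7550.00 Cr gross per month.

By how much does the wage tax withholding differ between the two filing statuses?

108.87 Cr

Wage Tax (Category I): taxable = 7550.00 Cr − 3×1088.00 Cr = 4286.00 Cr
  256.80 Cr + 14.2% × (4286.00 Cr − 2400.00 Cr) = 256.80 Cr + 14.2% × 1886.00 Cr = 524.61 Cr
Wage Tax (Category II): taxable = 7550.00 Cr − 3×1088.00 Cr = 4286.00 Cr
  9.7% × 4286.00 Cr = 415.74 Cr
Difference: |524.61 Cr − 415.74 Cr| = 108.87 Cr (higher under Category I)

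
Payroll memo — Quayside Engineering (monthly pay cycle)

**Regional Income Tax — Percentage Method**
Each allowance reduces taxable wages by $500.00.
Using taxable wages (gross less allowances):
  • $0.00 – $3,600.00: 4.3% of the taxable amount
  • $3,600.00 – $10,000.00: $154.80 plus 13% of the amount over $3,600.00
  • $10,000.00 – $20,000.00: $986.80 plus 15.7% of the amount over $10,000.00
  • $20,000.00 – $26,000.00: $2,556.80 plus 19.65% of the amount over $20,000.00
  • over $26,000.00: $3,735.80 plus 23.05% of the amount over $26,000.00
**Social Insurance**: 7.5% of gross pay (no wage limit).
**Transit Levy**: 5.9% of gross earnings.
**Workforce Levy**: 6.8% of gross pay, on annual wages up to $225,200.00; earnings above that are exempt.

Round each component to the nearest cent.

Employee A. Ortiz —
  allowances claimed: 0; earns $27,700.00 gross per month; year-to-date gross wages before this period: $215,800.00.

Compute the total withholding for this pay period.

$8,478.65

Regional Income Tax: taxable = $27,700.00
  $3,735.80 + 23.05% × ($27,700.00 − $26,000.00) = $3,735.80 + 23.05% × $1,700.00 = $4,127.65
Social Insurance: 7.5% × $27,700.00 = $2,077.50
Transit Levy: 5.9% × $27,700.00 = $1,634.30
Workforce Levy: cap $225,200.00 − YTD $215,800.00 = $9,400.00 subject; 6.8% × $9,400.00 = $639.20
Total: $4,127.65 + $2,077.50 + $1,634.30 + $639.20 = $8,478.65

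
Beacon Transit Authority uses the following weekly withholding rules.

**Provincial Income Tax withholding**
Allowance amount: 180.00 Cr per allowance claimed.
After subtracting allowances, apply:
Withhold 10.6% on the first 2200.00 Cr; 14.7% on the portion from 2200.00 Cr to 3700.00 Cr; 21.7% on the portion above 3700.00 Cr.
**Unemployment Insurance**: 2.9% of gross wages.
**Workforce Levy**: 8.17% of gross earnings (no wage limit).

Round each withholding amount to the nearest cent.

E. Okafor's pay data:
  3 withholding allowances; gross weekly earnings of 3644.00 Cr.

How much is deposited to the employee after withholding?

2874.52 Cr

Provincial Income Tax: taxable = 3644.00 Cr − 3×180.00 Cr = 3104.00 Cr
  233.20 Cr + 14.7% × (3104.00 Cr − 2200.00 Cr) = 233.20 Cr + 14.7% × 904.00 Cr = 366.09 Cr
Unemployment Insurance: 2.9% × 3644.00 Cr = 105.68 Cr
Workforce Levy: 8.17% × 3644.00 Cr = 297.71 Cr
Total withheld: 366.09 Cr + 105.68 Cr + 297.71 Cr = 769.48 Cr
Net pay: 3644.00 Cr − 769.48 Cr = 2874.52 Cr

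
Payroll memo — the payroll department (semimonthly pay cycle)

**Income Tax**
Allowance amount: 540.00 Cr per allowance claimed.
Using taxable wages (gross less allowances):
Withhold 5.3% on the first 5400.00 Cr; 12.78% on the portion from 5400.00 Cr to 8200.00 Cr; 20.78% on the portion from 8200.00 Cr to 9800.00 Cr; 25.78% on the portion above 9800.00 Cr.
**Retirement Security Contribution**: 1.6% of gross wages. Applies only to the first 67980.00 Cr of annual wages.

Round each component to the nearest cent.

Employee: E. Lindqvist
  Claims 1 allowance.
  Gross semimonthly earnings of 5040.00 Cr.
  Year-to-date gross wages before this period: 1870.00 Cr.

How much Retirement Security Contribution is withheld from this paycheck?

Retirement Security Contribution: 1.6% × 5040.00 Cr = 80.64 Cr

80.64 Cr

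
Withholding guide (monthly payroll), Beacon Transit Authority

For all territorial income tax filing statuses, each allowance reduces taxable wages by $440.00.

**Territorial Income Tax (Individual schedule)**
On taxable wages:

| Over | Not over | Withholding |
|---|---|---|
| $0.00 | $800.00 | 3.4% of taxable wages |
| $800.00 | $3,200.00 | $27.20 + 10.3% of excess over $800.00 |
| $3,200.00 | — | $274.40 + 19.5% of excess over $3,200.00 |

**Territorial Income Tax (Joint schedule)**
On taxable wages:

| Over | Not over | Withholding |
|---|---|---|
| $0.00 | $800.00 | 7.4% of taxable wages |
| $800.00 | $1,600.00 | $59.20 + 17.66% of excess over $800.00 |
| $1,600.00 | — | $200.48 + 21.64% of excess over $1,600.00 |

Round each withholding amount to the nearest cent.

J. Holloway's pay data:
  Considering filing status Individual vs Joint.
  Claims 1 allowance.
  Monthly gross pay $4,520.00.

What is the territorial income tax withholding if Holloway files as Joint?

Territorial Income Tax (Joint): taxable = $4,520.00 − 1×$440.00 = $4,080.00
  $200.48 + 21.64% × ($4,080.00 − $1,600.00) = $200.48 + 21.64% × $2,480.00 = $737.15

$737.15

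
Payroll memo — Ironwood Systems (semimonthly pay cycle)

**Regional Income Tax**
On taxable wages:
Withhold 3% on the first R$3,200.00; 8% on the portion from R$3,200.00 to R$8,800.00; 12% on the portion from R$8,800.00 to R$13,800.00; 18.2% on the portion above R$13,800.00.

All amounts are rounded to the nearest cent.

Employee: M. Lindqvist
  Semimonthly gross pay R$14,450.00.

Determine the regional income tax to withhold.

R$1,262.30

Regional Income Tax: taxable = R$14,450.00
  R$1,144.00 + 18.2% × (R$14,450.00 − R$13,800.00) = R$1,144.00 + 18.2% × R$650.00 = R$1,262.30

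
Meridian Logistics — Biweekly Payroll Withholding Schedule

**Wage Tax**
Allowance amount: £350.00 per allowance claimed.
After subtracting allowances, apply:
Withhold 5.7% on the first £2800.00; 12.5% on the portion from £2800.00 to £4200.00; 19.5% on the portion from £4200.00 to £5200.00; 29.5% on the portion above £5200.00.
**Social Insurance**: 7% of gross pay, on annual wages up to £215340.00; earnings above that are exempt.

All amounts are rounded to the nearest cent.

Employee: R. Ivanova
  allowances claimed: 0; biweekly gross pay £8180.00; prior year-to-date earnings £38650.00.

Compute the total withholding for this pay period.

Wage Tax: taxable = £8180.00
  £529.60 + 29.5% × (£8180.00 − £5200.00) = £529.60 + 29.5% × £2980.00 = £1408.70
Social Insurance: 7% × £8180.00 = £572.60
Total: £1408.70 + £572.60 = £1981.30

£1981.30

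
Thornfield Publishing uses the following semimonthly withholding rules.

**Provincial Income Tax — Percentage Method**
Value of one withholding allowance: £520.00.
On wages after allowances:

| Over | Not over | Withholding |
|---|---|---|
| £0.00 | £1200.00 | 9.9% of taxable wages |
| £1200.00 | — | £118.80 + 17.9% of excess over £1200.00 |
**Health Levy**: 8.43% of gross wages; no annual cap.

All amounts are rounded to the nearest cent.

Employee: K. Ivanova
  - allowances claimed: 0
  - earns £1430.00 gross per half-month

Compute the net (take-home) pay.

£1149.48

Provincial Income Tax: taxable = £1430.00
  £118.80 + 17.9% × (£1430.00 − £1200.00) = £118.80 + 17.9% × £230.00 = £159.97
Health Levy: 8.43% × £1430.00 = £120.55
Total withheld: £159.97 + £120.55 = £280.52
Net pay: £1430.00 − £280.52 = £1149.48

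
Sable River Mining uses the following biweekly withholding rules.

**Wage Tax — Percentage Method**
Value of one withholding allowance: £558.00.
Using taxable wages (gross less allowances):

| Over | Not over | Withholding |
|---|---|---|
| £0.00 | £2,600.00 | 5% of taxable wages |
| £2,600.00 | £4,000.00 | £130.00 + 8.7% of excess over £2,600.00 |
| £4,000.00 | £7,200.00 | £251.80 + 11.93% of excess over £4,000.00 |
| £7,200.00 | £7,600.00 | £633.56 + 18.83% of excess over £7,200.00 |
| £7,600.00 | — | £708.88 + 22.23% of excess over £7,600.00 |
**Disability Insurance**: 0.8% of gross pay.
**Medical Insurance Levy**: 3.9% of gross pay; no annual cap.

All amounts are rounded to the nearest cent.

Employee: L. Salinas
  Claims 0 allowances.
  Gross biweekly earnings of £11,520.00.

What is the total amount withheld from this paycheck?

Wage Tax: taxable = £11,520.00
  £708.88 + 22.23% × (£11,520.00 − £7,600.00) = £708.88 + 22.23% × £3,920.00 = £1,580.30
Disability Insurance: 0.8% × £11,520.00 = £92.16
Medical Insurance Levy: 3.9% × £11,520.00 = £449.28
Total: £1,580.30 + £92.16 + £449.28 = £2,121.74

£2,121.74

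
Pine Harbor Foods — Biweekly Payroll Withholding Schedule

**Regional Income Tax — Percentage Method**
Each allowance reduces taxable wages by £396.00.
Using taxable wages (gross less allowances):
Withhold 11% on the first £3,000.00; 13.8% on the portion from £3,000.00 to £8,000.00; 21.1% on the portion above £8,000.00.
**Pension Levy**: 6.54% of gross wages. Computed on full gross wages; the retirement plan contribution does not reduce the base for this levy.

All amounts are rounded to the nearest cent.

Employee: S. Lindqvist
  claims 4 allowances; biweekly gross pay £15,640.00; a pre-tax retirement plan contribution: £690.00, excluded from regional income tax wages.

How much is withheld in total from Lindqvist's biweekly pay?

£3,175.09

Regional Income Tax: taxable = £15,640.00 − £690.00 − 4×£396.00 = £13,366.00
  £1,020.00 + 21.1% × (£13,366.00 − £8,000.00) = £1,020.00 + 21.1% × £5,366.00 = £2,152.23
Pension Levy: 6.54% × £15,640.00 = £1,022.86
Total: £2,152.23 + £1,022.86 = £3,175.09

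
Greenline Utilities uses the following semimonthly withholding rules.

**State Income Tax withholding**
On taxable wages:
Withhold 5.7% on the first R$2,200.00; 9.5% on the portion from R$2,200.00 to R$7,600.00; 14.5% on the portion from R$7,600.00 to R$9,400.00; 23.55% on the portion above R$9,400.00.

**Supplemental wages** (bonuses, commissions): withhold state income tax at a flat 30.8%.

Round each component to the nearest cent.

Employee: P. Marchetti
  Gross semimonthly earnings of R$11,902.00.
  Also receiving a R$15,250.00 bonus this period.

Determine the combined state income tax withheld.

R$6,185.62

State Income Tax: taxable = R$11,902.00
  R$899.40 + 23.55% × (R$11,902.00 − R$9,400.00) = R$899.40 + 23.55% × R$2,502.00 = R$1,488.62
Supplemental (30.8% flat on bonus): 30.8% × R$15,250.00 = R$4,697.00
Total state income tax: R$1,488.62 + R$4,697.00 = R$6,185.62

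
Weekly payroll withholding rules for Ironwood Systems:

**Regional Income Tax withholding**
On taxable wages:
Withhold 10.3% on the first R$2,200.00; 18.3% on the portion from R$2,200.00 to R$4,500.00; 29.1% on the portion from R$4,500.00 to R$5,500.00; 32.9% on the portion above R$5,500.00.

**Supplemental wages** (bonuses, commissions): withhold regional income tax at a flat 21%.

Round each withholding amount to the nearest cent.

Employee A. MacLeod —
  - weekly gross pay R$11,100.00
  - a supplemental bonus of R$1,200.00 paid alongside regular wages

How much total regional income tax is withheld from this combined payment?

R$3,032.90

Regional Income Tax: taxable = R$11,100.00
  R$938.50 + 32.9% × (R$11,100.00 − R$5,500.00) = R$938.50 + 32.9% × R$5,600.00 = R$2,780.90
Supplemental (21% flat on bonus): 21% × R$1,200.00 = R$252.00
Total regional income tax: R$2,780.90 + R$252.00 = R$3,032.90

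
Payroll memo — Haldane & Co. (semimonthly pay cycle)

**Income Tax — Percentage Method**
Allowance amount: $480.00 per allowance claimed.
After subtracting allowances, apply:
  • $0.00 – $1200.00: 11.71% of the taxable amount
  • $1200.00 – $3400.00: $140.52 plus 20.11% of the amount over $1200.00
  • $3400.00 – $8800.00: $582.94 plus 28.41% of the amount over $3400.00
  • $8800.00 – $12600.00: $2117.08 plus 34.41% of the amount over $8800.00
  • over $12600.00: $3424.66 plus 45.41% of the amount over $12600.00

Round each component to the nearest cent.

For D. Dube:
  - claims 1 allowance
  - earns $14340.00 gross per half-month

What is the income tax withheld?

$3996.83

Income Tax: taxable = $14340.00 − 1×$480.00 = $13860.00
  $3424.66 + 45.41% × ($13860.00 − $12600.00) = $3424.66 + 45.41% × $1260.00 = $3996.83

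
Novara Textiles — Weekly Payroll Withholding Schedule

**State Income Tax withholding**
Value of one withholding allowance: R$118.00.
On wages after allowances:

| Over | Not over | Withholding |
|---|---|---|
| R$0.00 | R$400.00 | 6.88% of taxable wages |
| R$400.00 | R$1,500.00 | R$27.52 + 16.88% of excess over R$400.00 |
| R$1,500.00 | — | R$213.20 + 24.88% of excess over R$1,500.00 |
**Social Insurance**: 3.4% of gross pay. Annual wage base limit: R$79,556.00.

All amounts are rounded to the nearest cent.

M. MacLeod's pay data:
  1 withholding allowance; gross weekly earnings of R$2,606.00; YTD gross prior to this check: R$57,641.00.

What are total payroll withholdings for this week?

State Income Tax: taxable = R$2,606.00 − 1×R$118.00 = R$2,488.00
  R$213.20 + 24.88% × (R$2,488.00 − R$1,500.00) = R$213.20 + 24.88% × R$988.00 = R$459.01
Social Insurance: 3.4% × R$2,606.00 = R$88.60
Total: R$459.01 + R$88.60 = R$547.61

R$547.61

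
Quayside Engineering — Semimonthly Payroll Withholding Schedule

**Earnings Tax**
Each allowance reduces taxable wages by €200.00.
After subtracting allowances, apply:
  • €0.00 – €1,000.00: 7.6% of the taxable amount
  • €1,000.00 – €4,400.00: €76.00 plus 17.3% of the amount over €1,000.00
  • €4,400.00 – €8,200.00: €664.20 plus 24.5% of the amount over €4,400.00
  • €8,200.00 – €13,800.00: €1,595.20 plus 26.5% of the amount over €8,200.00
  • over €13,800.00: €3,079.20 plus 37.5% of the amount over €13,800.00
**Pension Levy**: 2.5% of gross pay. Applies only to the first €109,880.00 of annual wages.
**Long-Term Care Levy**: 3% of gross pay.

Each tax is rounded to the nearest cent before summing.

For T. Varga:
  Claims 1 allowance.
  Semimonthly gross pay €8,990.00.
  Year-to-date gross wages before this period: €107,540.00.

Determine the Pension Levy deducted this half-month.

€58.50

Pension Levy: cap €109,880.00 − YTD €107,540.00 = €2,340.00 subject; 2.5% × €2,340.00 = €58.50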